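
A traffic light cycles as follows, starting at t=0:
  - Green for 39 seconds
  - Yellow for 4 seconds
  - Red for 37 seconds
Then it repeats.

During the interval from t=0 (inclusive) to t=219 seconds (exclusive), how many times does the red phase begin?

Cycle = 39+4+37 = 80s
red phase starts at t = k*80 + 43 for k=0,1,2,...
Need k*80+43 < 219 → k < 2.200
k ∈ {0, ..., 2} → 3 starts

Answer: 3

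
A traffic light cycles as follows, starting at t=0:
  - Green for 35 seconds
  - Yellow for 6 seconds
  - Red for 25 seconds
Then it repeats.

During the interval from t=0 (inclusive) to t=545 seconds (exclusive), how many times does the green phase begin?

Answer: 9

Derivation:
Cycle = 35+6+25 = 66s
green phase starts at t = k*66 + 0 for k=0,1,2,...
Need k*66+0 < 545 → k < 8.258
k ∈ {0, ..., 8} → 9 starts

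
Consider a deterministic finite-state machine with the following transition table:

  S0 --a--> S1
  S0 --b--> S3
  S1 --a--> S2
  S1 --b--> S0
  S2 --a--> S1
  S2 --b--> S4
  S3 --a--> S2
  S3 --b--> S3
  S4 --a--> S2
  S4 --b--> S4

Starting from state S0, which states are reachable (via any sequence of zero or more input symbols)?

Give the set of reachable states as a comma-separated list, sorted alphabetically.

Answer: S0, S1, S2, S3, S4

Derivation:
BFS from S0:
  visit S0: S0--a-->S1 (new), S0--b-->S3 (new)
  visit S1: S1--a-->S2 (new), S1--b-->S0 (seen)
  visit S3: S3--a-->S2 (seen), S3--b-->S3 (seen)
  visit S2: S2--a-->S1 (seen), S2--b-->S4 (new)
  visit S4: S4--a-->S2 (seen), S4--b-->S4 (seen)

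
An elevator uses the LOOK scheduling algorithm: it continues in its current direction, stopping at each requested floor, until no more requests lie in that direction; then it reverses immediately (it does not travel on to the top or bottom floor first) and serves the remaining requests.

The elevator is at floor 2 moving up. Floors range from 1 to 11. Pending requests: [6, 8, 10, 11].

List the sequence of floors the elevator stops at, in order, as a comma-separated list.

Current: 2, moving UP
Serve above first (ascending): [6, 8, 10, 11]
Then reverse, serve below (descending): []

Answer: 6, 8, 10, 11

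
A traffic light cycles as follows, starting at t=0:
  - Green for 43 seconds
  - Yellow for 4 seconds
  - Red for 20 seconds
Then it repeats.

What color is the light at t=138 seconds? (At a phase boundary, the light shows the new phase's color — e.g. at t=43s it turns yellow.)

Answer: green

Derivation:
Cycle length = 43 + 4 + 20 = 67s
t = 138, phase_t = 138 mod 67 = 4
4 < 43 (green end) → GREEN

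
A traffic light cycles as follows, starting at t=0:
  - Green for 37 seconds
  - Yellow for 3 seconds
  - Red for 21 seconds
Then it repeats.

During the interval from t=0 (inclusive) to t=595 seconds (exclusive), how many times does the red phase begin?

Cycle = 37+3+21 = 61s
red phase starts at t = k*61 + 40 for k=0,1,2,...
Need k*61+40 < 595 → k < 9.098
k ∈ {0, ..., 9} → 10 starts

Answer: 10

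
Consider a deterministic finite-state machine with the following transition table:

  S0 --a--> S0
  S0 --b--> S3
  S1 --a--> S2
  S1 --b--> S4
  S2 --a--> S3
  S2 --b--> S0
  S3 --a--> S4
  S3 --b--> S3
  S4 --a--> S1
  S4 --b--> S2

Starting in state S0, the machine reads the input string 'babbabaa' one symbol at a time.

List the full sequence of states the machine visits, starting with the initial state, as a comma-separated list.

Answer: S0, S3, S4, S2, S0, S0, S3, S4, S1

Derivation:
Start: S0
  read 'b': S0 --b--> S3
  read 'a': S3 --a--> S4
  read 'b': S4 --b--> S2
  read 'b': S2 --b--> S0
  read 'a': S0 --a--> S0
  read 'b': S0 --b--> S3
  read 'a': S3 --a--> S4
  read 'a': S4 --a--> S1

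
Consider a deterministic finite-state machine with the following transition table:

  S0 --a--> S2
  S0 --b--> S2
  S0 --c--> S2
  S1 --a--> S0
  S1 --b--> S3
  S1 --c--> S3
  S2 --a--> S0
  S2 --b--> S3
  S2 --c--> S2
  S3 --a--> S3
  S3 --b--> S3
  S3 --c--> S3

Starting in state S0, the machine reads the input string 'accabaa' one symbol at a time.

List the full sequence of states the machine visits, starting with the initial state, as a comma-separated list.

Answer: S0, S2, S2, S2, S0, S2, S0, S2

Derivation:
Start: S0
  read 'a': S0 --a--> S2
  read 'c': S2 --c--> S2
  read 'c': S2 --c--> S2
  read 'a': S2 --a--> S0
  read 'b': S0 --b--> S2
  read 'a': S2 --a--> S0
  read 'a': S0 --a--> S2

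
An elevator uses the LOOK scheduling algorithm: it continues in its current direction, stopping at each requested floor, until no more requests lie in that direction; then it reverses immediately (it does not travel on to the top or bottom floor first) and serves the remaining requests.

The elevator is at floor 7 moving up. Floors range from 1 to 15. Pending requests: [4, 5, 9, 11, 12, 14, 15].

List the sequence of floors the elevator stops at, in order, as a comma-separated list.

Answer: 9, 11, 12, 14, 15, 5, 4

Derivation:
Current: 7, moving UP
Serve above first (ascending): [9, 11, 12, 14, 15]
Then reverse, serve below (descending): [5, 4]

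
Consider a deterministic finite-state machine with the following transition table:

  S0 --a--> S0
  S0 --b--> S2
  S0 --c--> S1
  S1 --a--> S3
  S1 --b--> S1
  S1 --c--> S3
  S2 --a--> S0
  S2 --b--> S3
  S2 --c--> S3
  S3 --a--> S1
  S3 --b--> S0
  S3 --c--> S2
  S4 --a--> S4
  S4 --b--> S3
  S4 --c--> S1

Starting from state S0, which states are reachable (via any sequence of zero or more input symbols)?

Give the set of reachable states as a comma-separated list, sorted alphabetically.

BFS from S0:
  visit S0: S0--a-->S0 (seen), S0--b-->S2 (new), S0--c-->S1 (new)
  visit S2: S2--a-->S0 (seen), S2--b-->S3 (new), S2--c-->S3 (seen)
  visit S1: S1--a-->S3 (seen), S1--b-->S1 (seen), S1--c-->S3 (seen)
  visit S3: S3--a-->S1 (seen), S3--b-->S0 (seen), S3--c-->S2 (seen)

Answer: S0, S1, S2, S3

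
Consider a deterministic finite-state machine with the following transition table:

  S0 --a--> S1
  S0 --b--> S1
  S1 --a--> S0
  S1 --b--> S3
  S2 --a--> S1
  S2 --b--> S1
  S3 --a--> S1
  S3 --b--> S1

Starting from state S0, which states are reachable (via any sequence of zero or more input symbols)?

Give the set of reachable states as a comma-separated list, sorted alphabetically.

BFS from S0:
  visit S0: S0--a-->S1 (new), S0--b-->S1 (seen)
  visit S1: S1--a-->S0 (seen), S1--b-->S3 (new)
  visit S3: S3--a-->S1 (seen), S3--b-->S1 (seen)

Answer: S0, S1, S3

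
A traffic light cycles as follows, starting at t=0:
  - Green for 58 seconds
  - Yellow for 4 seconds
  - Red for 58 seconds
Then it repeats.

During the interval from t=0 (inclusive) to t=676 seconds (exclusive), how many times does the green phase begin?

Answer: 6

Derivation:
Cycle = 58+4+58 = 120s
green phase starts at t = k*120 + 0 for k=0,1,2,...
Need k*120+0 < 676 → k < 5.633
k ∈ {0, ..., 5} → 6 starts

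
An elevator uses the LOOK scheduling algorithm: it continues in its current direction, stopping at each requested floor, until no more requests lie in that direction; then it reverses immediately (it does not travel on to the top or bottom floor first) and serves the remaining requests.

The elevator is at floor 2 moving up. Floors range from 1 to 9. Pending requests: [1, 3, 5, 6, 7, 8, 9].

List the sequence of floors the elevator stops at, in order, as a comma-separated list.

Answer: 3, 5, 6, 7, 8, 9, 1

Derivation:
Current: 2, moving UP
Serve above first (ascending): [3, 5, 6, 7, 8, 9]
Then reverse, serve below (descending): [1]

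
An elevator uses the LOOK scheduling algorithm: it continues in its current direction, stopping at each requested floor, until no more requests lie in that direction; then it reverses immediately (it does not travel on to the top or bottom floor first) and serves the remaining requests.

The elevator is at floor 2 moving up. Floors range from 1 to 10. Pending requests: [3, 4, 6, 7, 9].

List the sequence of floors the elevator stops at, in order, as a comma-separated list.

Current: 2, moving UP
Serve above first (ascending): [3, 4, 6, 7, 9]
Then reverse, serve below (descending): []

Answer: 3, 4, 6, 7, 9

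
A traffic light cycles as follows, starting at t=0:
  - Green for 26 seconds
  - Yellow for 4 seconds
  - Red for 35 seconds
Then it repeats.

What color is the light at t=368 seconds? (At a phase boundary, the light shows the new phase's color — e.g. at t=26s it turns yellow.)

Cycle length = 26 + 4 + 35 = 65s
t = 368, phase_t = 368 mod 65 = 43
43 >= 30 → RED

Answer: red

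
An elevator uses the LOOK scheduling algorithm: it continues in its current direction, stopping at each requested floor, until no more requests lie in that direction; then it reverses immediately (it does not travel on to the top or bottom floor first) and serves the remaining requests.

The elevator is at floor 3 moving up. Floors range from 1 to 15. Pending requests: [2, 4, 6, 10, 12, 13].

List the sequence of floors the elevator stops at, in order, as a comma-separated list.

Answer: 4, 6, 10, 12, 13, 2

Derivation:
Current: 3, moving UP
Serve above first (ascending): [4, 6, 10, 12, 13]
Then reverse, serve below (descending): [2]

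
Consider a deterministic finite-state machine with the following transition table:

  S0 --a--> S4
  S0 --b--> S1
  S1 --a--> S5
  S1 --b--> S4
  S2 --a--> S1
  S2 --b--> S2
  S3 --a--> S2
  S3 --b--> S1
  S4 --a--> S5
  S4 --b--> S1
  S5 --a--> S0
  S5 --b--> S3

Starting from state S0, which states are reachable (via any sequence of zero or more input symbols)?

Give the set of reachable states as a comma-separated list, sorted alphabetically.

BFS from S0:
  visit S0: S0--a-->S4 (new), S0--b-->S1 (new)
  visit S4: S4--a-->S5 (new), S4--b-->S1 (seen)
  visit S1: S1--a-->S5 (seen), S1--b-->S4 (seen)
  visit S5: S5--a-->S0 (seen), S5--b-->S3 (new)
  visit S3: S3--a-->S2 (new), S3--b-->S1 (seen)
  visit S2: S2--a-->S1 (seen), S2--b-->S2 (seen)

Answer: S0, S1, S2, S3, S4, S5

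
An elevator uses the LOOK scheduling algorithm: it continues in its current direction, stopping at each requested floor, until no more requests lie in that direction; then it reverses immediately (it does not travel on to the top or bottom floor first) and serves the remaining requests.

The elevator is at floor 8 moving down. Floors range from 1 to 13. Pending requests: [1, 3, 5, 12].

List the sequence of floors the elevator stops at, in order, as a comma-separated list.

Current: 8, moving DOWN
Serve below first (descending): [5, 3, 1]
Then reverse, serve above (ascending): [12]

Answer: 5, 3, 1, 12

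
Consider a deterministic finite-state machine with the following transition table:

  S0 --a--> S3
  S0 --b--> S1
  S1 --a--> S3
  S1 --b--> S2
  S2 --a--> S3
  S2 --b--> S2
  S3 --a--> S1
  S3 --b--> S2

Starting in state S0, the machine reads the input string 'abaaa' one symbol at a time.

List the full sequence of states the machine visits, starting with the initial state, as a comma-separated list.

Start: S0
  read 'a': S0 --a--> S3
  read 'b': S3 --b--> S2
  read 'a': S2 --a--> S3
  read 'a': S3 --a--> S1
  read 'a': S1 --a--> S3

Answer: S0, S3, S2, S3, S1, S3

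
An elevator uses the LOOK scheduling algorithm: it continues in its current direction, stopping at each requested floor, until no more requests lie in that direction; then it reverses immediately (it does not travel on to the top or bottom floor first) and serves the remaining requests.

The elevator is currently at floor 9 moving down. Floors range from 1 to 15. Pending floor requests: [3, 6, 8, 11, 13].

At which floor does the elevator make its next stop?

Answer: 8

Derivation:
Current floor: 9, direction: down
Requests above: [11, 13]
Requests below: [3, 6, 8]
Moving down and requests lie below → nearest below is max([3, 6, 8]) = 8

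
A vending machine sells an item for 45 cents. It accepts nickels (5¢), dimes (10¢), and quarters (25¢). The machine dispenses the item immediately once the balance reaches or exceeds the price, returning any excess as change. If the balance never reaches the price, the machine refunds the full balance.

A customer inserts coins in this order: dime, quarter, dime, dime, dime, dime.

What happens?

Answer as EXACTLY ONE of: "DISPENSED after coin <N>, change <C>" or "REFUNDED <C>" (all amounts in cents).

Price: 45¢
Coin 1 (dime, 10¢): balance = 10¢
Coin 2 (quarter, 25¢): balance = 35¢
Coin 3 (dime, 10¢): balance = 45¢
  → balance >= price → DISPENSE, change = 45 - 45 = 0¢

Answer: DISPENSED after coin 3, change 0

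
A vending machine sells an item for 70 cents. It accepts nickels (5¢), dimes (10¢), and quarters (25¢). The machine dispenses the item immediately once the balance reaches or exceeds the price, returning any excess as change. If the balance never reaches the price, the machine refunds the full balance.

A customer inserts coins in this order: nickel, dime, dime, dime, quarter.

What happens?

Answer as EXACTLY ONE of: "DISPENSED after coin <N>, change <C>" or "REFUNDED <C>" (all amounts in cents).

Answer: REFUNDED 60

Derivation:
Price: 70¢
Coin 1 (nickel, 5¢): balance = 5¢
Coin 2 (dime, 10¢): balance = 15¢
Coin 3 (dime, 10¢): balance = 25¢
Coin 4 (dime, 10¢): balance = 35¢
Coin 5 (quarter, 25¢): balance = 60¢
All coins inserted, balance 60¢ < price 70¢ → REFUND 60¢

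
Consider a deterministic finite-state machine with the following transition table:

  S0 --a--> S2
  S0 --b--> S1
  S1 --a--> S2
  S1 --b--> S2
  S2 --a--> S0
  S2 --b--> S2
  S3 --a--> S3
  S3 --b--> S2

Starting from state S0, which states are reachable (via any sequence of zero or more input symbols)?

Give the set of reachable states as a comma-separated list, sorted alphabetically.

BFS from S0:
  visit S0: S0--a-->S2 (new), S0--b-->S1 (new)
  visit S2: S2--a-->S0 (seen), S2--b-->S2 (seen)
  visit S1: S1--a-->S2 (seen), S1--b-->S2 (seen)

Answer: S0, S1, S2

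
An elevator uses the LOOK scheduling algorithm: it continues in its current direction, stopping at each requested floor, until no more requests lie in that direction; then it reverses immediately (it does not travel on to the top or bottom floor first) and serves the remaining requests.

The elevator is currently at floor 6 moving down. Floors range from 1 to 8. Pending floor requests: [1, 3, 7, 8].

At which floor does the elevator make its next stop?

Current floor: 6, direction: down
Requests above: [7, 8]
Requests below: [1, 3]
Moving down and requests lie below → nearest below is max([1, 3]) = 3

Answer: 3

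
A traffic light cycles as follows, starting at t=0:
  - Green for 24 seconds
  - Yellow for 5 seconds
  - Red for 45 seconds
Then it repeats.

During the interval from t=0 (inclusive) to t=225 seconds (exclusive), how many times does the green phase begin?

Cycle = 24+5+45 = 74s
green phase starts at t = k*74 + 0 for k=0,1,2,...
Need k*74+0 < 225 → k < 3.041
k ∈ {0, ..., 3} → 4 starts

Answer: 4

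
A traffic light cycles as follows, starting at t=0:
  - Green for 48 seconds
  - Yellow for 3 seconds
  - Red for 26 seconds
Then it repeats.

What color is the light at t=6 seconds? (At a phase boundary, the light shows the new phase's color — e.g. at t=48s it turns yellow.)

Cycle length = 48 + 3 + 26 = 77s
t = 6, phase_t = 6 mod 77 = 6
6 < 48 (green end) → GREEN

Answer: green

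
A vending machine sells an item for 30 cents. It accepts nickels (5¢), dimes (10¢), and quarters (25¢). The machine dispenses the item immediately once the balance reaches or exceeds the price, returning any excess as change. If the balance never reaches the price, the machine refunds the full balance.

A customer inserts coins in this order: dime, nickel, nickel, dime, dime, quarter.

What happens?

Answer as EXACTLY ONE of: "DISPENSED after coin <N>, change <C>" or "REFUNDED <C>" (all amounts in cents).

Answer: DISPENSED after coin 4, change 0

Derivation:
Price: 30¢
Coin 1 (dime, 10¢): balance = 10¢
Coin 2 (nickel, 5¢): balance = 15¢
Coin 3 (nickel, 5¢): balance = 20¢
Coin 4 (dime, 10¢): balance = 30¢
  → balance >= price → DISPENSE, change = 30 - 30 = 0¢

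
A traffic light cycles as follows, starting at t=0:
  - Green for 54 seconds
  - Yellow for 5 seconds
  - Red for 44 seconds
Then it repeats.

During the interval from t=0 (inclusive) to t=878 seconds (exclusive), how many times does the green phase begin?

Cycle = 54+5+44 = 103s
green phase starts at t = k*103 + 0 for k=0,1,2,...
Need k*103+0 < 878 → k < 8.524
k ∈ {0, ..., 8} → 9 starts

Answer: 9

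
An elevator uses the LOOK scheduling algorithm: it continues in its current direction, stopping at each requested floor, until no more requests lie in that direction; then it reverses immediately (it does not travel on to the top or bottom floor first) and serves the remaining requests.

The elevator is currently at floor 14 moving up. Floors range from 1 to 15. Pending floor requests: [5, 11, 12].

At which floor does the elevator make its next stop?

Current floor: 14, direction: up
Requests above: []
Requests below: [5, 11, 12]
Moving up but no requests above → reverse; nearest below is max([5, 11, 12]) = 12

Answer: 12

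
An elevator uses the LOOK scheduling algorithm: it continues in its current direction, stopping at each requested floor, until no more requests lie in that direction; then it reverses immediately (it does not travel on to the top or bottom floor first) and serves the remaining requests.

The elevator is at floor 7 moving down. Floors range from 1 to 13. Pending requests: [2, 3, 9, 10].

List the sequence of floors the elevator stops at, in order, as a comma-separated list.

Current: 7, moving DOWN
Serve below first (descending): [3, 2]
Then reverse, serve above (ascending): [9, 10]

Answer: 3, 2, 9, 10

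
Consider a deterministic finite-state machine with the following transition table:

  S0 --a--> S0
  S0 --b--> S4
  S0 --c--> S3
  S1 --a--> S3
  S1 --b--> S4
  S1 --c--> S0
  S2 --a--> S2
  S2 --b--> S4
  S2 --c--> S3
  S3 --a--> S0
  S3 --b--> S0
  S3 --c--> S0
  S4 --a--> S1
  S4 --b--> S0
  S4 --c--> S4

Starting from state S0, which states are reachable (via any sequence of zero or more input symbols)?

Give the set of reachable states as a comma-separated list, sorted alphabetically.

BFS from S0:
  visit S0: S0--a-->S0 (seen), S0--b-->S4 (new), S0--c-->S3 (new)
  visit S4: S4--a-->S1 (new), S4--b-->S0 (seen), S4--c-->S4 (seen)
  visit S3: S3--a-->S0 (seen), S3--b-->S0 (seen), S3--c-->S0 (seen)
  visit S1: S1--a-->S3 (seen), S1--b-->S4 (seen), S1--c-->S0 (seen)

Answer: S0, S1, S3, S4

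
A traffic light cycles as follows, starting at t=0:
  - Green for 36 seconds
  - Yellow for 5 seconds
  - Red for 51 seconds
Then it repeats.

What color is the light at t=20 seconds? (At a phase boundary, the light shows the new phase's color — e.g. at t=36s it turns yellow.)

Answer: green

Derivation:
Cycle length = 36 + 5 + 51 = 92s
t = 20, phase_t = 20 mod 92 = 20
20 < 36 (green end) → GREEN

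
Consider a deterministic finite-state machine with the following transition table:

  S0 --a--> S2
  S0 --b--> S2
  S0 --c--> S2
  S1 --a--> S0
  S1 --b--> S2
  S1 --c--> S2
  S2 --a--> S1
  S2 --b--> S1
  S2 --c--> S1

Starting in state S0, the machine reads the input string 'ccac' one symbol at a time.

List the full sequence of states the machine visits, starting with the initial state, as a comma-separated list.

Answer: S0, S2, S1, S0, S2

Derivation:
Start: S0
  read 'c': S0 --c--> S2
  read 'c': S2 --c--> S1
  read 'a': S1 --a--> S0
  read 'c': S0 --c--> S2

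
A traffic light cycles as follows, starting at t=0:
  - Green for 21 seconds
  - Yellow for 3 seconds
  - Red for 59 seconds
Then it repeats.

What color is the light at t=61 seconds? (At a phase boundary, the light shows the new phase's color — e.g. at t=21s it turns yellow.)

Cycle length = 21 + 3 + 59 = 83s
t = 61, phase_t = 61 mod 83 = 61
61 >= 24 → RED

Answer: red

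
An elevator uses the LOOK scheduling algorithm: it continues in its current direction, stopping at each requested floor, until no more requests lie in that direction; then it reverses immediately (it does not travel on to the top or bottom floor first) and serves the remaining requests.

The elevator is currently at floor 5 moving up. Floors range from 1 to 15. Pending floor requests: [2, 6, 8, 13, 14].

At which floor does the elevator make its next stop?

Answer: 6

Derivation:
Current floor: 5, direction: up
Requests above: [6, 8, 13, 14]
Requests below: [2]
Moving up and requests lie above → nearest above is min([6, 8, 13, 14]) = 6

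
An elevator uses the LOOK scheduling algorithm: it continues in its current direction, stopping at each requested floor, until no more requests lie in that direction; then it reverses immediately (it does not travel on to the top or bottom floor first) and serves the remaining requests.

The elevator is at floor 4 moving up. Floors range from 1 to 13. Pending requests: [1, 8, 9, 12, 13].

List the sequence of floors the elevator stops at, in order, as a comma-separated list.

Answer: 8, 9, 12, 13, 1

Derivation:
Current: 4, moving UP
Serve above first (ascending): [8, 9, 12, 13]
Then reverse, serve below (descending): [1]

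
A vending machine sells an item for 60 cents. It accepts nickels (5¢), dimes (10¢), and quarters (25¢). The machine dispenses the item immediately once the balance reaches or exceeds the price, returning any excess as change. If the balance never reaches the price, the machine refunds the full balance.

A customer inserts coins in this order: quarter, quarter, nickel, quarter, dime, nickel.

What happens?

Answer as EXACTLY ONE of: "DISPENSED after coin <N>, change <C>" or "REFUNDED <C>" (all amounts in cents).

Answer: DISPENSED after coin 4, change 20

Derivation:
Price: 60¢
Coin 1 (quarter, 25¢): balance = 25¢
Coin 2 (quarter, 25¢): balance = 50¢
Coin 3 (nickel, 5¢): balance = 55¢
Coin 4 (quarter, 25¢): balance = 80¢
  → balance >= price → DISPENSE, change = 80 - 60 = 20¢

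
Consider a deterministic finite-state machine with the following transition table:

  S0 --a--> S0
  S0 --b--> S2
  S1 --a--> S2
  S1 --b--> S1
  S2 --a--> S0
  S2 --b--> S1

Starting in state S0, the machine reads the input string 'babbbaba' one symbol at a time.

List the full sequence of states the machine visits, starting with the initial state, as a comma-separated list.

Answer: S0, S2, S0, S2, S1, S1, S2, S1, S2

Derivation:
Start: S0
  read 'b': S0 --b--> S2
  read 'a': S2 --a--> S0
  read 'b': S0 --b--> S2
  read 'b': S2 --b--> S1
  read 'b': S1 --b--> S1
  read 'a': S1 --a--> S2
  read 'b': S2 --b--> S1
  read 'a': S1 --a--> S2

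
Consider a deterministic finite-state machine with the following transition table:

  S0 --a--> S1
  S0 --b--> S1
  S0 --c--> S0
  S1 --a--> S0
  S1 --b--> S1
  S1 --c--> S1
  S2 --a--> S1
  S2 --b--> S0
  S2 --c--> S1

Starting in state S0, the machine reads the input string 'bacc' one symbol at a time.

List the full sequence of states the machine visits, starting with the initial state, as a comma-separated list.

Answer: S0, S1, S0, S0, S0

Derivation:
Start: S0
  read 'b': S0 --b--> S1
  read 'a': S1 --a--> S0
  read 'c': S0 --c--> S0
  read 'c': S0 --c--> S0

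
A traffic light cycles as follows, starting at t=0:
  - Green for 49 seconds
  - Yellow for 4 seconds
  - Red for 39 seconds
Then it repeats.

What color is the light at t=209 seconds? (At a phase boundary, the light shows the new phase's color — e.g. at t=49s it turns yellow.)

Cycle length = 49 + 4 + 39 = 92s
t = 209, phase_t = 209 mod 92 = 25
25 < 49 (green end) → GREEN

Answer: green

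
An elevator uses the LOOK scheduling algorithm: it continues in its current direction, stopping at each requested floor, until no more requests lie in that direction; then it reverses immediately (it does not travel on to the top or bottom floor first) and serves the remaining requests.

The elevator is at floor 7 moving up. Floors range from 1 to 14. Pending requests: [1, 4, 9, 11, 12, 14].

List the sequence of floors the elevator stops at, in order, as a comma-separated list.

Current: 7, moving UP
Serve above first (ascending): [9, 11, 12, 14]
Then reverse, serve below (descending): [4, 1]

Answer: 9, 11, 12, 14, 4, 1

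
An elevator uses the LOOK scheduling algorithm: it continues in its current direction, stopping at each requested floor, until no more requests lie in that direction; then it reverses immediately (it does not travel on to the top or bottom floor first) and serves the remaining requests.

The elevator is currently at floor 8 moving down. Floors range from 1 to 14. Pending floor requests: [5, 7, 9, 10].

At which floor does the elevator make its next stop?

Current floor: 8, direction: down
Requests above: [9, 10]
Requests below: [5, 7]
Moving down and requests lie below → nearest below is max([5, 7]) = 7

Answer: 7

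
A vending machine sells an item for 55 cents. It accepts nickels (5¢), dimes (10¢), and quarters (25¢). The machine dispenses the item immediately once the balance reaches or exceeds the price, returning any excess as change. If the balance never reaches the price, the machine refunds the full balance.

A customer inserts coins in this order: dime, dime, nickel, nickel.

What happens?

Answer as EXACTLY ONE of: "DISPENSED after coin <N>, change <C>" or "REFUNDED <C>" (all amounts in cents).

Answer: REFUNDED 30

Derivation:
Price: 55¢
Coin 1 (dime, 10¢): balance = 10¢
Coin 2 (dime, 10¢): balance = 20¢
Coin 3 (nickel, 5¢): balance = 25¢
Coin 4 (nickel, 5¢): balance = 30¢
All coins inserted, balance 30¢ < price 55¢ → REFUND 30¢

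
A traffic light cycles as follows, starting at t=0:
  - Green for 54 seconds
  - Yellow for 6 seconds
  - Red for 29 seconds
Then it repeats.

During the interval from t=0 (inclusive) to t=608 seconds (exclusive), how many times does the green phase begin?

Cycle = 54+6+29 = 89s
green phase starts at t = k*89 + 0 for k=0,1,2,...
Need k*89+0 < 608 → k < 6.831
k ∈ {0, ..., 6} → 7 starts

Answer: 7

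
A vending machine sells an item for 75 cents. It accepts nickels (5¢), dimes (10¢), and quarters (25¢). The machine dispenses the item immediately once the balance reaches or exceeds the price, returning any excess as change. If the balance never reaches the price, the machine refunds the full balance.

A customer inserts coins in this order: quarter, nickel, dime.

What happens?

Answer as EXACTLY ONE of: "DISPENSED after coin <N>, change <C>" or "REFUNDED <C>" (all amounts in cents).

Price: 75¢
Coin 1 (quarter, 25¢): balance = 25¢
Coin 2 (nickel, 5¢): balance = 30¢
Coin 3 (dime, 10¢): balance = 40¢
All coins inserted, balance 40¢ < price 75¢ → REFUND 40¢

Answer: REFUNDED 40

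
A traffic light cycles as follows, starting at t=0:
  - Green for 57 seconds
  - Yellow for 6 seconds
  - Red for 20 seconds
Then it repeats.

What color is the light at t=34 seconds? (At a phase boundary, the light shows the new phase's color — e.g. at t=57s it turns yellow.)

Answer: green

Derivation:
Cycle length = 57 + 6 + 20 = 83s
t = 34, phase_t = 34 mod 83 = 34
34 < 57 (green end) → GREEN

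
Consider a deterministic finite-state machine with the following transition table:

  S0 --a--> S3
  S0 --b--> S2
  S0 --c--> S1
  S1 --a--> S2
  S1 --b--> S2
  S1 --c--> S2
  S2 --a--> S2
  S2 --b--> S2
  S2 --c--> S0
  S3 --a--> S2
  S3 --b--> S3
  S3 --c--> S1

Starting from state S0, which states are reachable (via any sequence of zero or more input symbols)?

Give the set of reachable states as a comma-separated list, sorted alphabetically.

Answer: S0, S1, S2, S3

Derivation:
BFS from S0:
  visit S0: S0--a-->S3 (new), S0--b-->S2 (new), S0--c-->S1 (new)
  visit S3: S3--a-->S2 (seen), S3--b-->S3 (seen), S3--c-->S1 (seen)
  visit S2: S2--a-->S2 (seen), S2--b-->S2 (seen), S2--c-->S0 (seen)
  visit S1: S1--a-->S2 (seen), S1--b-->S2 (seen), S1--c-->S2 (seen)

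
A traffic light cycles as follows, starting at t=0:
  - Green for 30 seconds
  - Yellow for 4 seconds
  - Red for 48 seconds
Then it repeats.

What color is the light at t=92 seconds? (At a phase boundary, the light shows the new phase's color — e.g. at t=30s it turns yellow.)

Answer: green

Derivation:
Cycle length = 30 + 4 + 48 = 82s
t = 92, phase_t = 92 mod 82 = 10
10 < 30 (green end) → GREEN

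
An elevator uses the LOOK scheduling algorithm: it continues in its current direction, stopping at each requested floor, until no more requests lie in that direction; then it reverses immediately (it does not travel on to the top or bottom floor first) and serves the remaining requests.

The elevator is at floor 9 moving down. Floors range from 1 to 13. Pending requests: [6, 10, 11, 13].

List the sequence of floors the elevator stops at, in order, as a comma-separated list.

Current: 9, moving DOWN
Serve below first (descending): [6]
Then reverse, serve above (ascending): [10, 11, 13]

Answer: 6, 10, 11, 13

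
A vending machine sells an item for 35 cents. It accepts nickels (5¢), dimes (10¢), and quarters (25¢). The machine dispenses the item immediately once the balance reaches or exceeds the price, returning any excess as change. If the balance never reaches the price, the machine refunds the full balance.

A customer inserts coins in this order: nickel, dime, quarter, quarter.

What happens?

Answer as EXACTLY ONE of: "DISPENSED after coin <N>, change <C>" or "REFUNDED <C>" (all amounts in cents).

Answer: DISPENSED after coin 3, change 5

Derivation:
Price: 35¢
Coin 1 (nickel, 5¢): balance = 5¢
Coin 2 (dime, 10¢): balance = 15¢
Coin 3 (quarter, 25¢): balance = 40¢
  → balance >= price → DISPENSE, change = 40 - 35 = 5¢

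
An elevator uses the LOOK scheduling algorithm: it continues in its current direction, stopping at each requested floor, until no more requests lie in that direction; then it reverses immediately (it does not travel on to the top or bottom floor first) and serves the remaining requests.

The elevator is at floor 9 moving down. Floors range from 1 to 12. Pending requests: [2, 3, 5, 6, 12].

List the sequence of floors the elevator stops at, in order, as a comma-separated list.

Answer: 6, 5, 3, 2, 12

Derivation:
Current: 9, moving DOWN
Serve below first (descending): [6, 5, 3, 2]
Then reverse, serve above (ascending): [12]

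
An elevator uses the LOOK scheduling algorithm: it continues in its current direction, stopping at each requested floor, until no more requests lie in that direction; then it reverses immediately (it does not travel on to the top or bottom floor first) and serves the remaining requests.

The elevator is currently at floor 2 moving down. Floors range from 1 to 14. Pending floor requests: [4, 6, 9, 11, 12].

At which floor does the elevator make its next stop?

Current floor: 2, direction: down
Requests above: [4, 6, 9, 11, 12]
Requests below: []
Moving down but no requests below → reverse; nearest above is min([4, 6, 9, 11, 12]) = 4

Answer: 4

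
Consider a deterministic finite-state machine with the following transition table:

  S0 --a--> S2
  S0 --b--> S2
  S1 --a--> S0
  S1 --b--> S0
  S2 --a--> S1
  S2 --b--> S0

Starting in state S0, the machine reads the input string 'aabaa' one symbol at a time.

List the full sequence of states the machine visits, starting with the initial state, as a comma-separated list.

Start: S0
  read 'a': S0 --a--> S2
  read 'a': S2 --a--> S1
  read 'b': S1 --b--> S0
  read 'a': S0 --a--> S2
  read 'a': S2 --a--> S1

Answer: S0, S2, S1, S0, S2, S1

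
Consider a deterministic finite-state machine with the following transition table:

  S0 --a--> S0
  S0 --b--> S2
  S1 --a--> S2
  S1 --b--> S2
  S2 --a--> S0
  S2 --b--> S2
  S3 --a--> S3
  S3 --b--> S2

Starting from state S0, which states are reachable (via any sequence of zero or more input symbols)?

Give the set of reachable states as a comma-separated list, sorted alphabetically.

BFS from S0:
  visit S0: S0--a-->S0 (seen), S0--b-->S2 (new)
  visit S2: S2--a-->S0 (seen), S2--b-->S2 (seen)

Answer: S0, S2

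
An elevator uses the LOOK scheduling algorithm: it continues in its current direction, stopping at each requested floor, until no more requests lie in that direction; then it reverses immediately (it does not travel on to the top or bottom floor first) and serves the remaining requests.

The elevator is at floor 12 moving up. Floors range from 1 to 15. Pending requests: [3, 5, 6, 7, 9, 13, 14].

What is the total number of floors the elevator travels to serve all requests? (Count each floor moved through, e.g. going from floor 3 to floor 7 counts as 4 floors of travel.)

Answer: 13

Derivation:
Start at floor 12 moving up, LOOK stop order: [13, 14, 9, 7, 6, 5, 3]
  12 → 13: |13-12| = 1, total = 1
  13 → 14: |14-13| = 1, total = 2
  14 → 9: |9-14| = 5, total = 7
  9 → 7: |7-9| = 2, total = 9
  7 → 6: |6-7| = 1, total = 10
  6 → 5: |5-6| = 1, total = 11
  5 → 3: |3-5| = 2, total = 13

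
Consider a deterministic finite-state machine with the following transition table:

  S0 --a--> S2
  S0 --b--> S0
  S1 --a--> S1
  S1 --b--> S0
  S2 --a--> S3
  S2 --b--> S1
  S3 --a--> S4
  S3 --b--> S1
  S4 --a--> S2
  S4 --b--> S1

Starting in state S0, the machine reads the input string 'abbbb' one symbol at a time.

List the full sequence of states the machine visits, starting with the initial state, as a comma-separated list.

Start: S0
  read 'a': S0 --a--> S2
  read 'b': S2 --b--> S1
  read 'b': S1 --b--> S0
  read 'b': S0 --b--> S0
  read 'b': S0 --b--> S0

Answer: S0, S2, S1, S0, S0, S0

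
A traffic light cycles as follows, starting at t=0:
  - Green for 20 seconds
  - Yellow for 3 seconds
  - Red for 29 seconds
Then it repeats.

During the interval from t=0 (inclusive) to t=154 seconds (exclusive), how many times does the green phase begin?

Cycle = 20+3+29 = 52s
green phase starts at t = k*52 + 0 for k=0,1,2,...
Need k*52+0 < 154 → k < 2.962
k ∈ {0, ..., 2} → 3 starts

Answer: 3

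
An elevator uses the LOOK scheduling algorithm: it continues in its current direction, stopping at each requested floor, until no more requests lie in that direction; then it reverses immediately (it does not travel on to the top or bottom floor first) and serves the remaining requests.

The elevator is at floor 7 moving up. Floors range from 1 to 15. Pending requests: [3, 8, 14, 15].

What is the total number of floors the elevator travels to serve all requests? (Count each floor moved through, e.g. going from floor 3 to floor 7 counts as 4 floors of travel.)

Answer: 20

Derivation:
Start at floor 7 moving up, LOOK stop order: [8, 14, 15, 3]
  7 → 8: |8-7| = 1, total = 1
  8 → 14: |14-8| = 6, total = 7
  14 → 15: |15-14| = 1, total = 8
  15 → 3: |3-15| = 12, total = 20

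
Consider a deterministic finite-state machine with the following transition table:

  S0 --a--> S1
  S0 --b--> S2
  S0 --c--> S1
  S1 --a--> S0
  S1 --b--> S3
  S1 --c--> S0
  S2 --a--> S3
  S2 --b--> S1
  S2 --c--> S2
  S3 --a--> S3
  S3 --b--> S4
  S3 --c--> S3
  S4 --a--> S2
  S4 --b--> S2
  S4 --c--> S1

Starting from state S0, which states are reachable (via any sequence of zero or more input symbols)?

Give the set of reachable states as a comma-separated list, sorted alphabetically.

BFS from S0:
  visit S0: S0--a-->S1 (new), S0--b-->S2 (new), S0--c-->S1 (seen)
  visit S1: S1--a-->S0 (seen), S1--b-->S3 (new), S1--c-->S0 (seen)
  visit S2: S2--a-->S3 (seen), S2--b-->S1 (seen), S2--c-->S2 (seen)
  visit S3: S3--a-->S3 (seen), S3--b-->S4 (new), S3--c-->S3 (seen)
  visit S4: S4--a-->S2 (seen), S4--b-->S2 (seen), S4--c-->S1 (seen)

Answer: S0, S1, S2, S3, S4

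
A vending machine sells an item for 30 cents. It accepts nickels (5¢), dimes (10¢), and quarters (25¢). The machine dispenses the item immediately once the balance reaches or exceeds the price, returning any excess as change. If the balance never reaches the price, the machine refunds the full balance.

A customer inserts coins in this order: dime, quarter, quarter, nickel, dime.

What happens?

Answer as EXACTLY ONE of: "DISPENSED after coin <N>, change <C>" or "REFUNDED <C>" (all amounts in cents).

Price: 30¢
Coin 1 (dime, 10¢): balance = 10¢
Coin 2 (quarter, 25¢): balance = 35¢
  → balance >= price → DISPENSE, change = 35 - 30 = 5¢

Answer: DISPENSED after coin 2, change 5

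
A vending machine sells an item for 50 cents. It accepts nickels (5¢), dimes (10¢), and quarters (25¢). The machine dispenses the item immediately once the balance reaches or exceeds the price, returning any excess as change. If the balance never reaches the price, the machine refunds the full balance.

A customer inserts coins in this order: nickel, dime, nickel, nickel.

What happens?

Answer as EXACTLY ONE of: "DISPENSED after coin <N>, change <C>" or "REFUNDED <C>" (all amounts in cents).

Price: 50¢
Coin 1 (nickel, 5¢): balance = 5¢
Coin 2 (dime, 10¢): balance = 15¢
Coin 3 (nickel, 5¢): balance = 20¢
Coin 4 (nickel, 5¢): balance = 25¢
All coins inserted, balance 25¢ < price 50¢ → REFUND 25¢

Answer: REFUNDED 25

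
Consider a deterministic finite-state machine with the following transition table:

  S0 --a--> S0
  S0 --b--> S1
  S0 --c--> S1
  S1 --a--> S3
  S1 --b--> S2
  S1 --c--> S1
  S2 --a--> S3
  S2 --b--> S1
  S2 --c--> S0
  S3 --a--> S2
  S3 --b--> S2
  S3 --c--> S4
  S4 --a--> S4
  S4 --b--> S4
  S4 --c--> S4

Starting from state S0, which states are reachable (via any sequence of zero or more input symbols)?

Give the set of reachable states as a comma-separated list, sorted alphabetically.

BFS from S0:
  visit S0: S0--a-->S0 (seen), S0--b-->S1 (new), S0--c-->S1 (seen)
  visit S1: S1--a-->S3 (new), S1--b-->S2 (new), S1--c-->S1 (seen)
  visit S3: S3--a-->S2 (seen), S3--b-->S2 (seen), S3--c-->S4 (new)
  visit S2: S2--a-->S3 (seen), S2--b-->S1 (seen), S2--c-->S0 (seen)
  visit S4: S4--a-->S4 (seen), S4--b-->S4 (seen), S4--c-->S4 (seen)

Answer: S0, S1, S2, S3, S4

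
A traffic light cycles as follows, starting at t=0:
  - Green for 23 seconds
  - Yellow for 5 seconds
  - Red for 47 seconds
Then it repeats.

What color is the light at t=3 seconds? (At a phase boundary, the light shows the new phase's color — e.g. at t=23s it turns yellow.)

Answer: green

Derivation:
Cycle length = 23 + 5 + 47 = 75s
t = 3, phase_t = 3 mod 75 = 3
3 < 23 (green end) → GREEN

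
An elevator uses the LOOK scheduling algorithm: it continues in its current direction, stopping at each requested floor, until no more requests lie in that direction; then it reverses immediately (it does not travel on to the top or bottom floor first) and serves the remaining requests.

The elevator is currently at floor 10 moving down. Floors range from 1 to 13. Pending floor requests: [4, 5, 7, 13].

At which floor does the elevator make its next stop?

Current floor: 10, direction: down
Requests above: [13]
Requests below: [4, 5, 7]
Moving down and requests lie below → nearest below is max([4, 5, 7]) = 7

Answer: 7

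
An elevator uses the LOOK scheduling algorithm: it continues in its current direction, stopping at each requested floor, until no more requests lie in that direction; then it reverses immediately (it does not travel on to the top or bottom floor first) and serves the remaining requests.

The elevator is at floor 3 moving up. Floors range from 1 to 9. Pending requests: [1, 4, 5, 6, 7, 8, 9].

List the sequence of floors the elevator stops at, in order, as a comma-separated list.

Current: 3, moving UP
Serve above first (ascending): [4, 5, 6, 7, 8, 9]
Then reverse, serve below (descending): [1]

Answer: 4, 5, 6, 7, 8, 9, 1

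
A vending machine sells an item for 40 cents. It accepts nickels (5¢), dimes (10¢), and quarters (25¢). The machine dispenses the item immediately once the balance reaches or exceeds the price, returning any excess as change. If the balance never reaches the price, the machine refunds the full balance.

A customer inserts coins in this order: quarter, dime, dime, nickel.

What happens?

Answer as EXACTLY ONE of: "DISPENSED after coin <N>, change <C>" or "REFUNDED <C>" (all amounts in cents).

Answer: DISPENSED after coin 3, change 5

Derivation:
Price: 40¢
Coin 1 (quarter, 25¢): balance = 25¢
Coin 2 (dime, 10¢): balance = 35¢
Coin 3 (dime, 10¢): balance = 45¢
  → balance >= price → DISPENSE, change = 45 - 40 = 5¢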